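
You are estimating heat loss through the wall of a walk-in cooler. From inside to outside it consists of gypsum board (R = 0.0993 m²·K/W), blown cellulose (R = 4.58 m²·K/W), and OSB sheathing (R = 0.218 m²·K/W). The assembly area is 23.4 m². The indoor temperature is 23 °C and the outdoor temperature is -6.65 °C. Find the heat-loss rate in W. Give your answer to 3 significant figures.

142 W

R_total = 0.0993 + 4.58 + 0.218 = 4.897 m²·K/W
Q = A·ΔT/R = 23.4 × (23 − (-6.65)) / 4.897 = 141.7 W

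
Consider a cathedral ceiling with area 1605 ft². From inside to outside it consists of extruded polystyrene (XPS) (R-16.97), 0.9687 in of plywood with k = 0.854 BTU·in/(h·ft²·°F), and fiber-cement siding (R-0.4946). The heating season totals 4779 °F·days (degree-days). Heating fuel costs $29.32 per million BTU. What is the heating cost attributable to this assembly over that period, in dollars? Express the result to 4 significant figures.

290.2 dollars

0.9687/0.854 = 1.1343
R_total = 16.97 + 1.1343 + 0.4946 = 18.599 ft²·°F·h/BTU
E = A × HDD × 24 / R = 1605 × 4779 × 24 / 18.599 = 9897700 BTU
Cost = 9897700/10⁶ × 29.32 = $290.2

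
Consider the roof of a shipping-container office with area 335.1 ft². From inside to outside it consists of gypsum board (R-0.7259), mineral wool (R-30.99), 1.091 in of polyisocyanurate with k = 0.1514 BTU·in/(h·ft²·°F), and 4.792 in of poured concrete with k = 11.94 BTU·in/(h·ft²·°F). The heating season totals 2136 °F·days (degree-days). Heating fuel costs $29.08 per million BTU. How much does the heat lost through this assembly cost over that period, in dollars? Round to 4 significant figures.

12.70 dollars

1.091/0.1514 = 7.2061
4.792/11.94 = 0.40134
R_total = 0.7259 + 30.99 + 7.2061 + 0.40134 = 39.323 ft²·°F·h/BTU
E = A × HDD × 24 / R = 335.1 × 2136 × 24 / 39.323 = 436850 BTU
Cost = 436850/10⁶ × 29.08 = $12.704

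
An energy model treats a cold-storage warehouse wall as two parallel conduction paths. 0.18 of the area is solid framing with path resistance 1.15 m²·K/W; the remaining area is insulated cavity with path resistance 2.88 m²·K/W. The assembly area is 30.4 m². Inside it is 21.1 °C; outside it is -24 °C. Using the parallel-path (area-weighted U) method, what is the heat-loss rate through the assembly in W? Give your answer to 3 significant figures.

U_eff = 0.82/2.88 + 0.18/1.15 = 0.2847 + 0.1565 = 0.4412
R_eff = 1/U_eff = 2.266 m²·K/W
Q = 30.4 × (21.1 − (-24)) / 2.266 = 605 W

605 W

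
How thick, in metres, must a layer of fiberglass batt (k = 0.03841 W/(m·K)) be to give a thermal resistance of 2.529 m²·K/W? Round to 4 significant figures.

L = R·k = 2.529 × 0.03841 = 0.097139 m

0.09714 m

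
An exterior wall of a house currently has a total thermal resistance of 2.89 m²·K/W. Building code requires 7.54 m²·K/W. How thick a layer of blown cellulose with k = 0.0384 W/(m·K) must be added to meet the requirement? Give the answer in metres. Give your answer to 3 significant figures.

ΔR = 7.54 − 2.89 = 4.65 m²·K/W
L = ΔR × k = 4.65 × 0.0384 = 0.1786 m

0.179 m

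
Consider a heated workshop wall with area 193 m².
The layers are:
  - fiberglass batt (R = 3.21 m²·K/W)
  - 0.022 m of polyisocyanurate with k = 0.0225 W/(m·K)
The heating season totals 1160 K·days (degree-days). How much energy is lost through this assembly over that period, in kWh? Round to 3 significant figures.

1280 kWh

0.022/0.0225 = 0.9778
R_total = 3.21 + 0.9778 = 4.188 m²·K/W
E = A × HDD × 24 / R / 1000 = 193 × 1160 × 24 / 4.188 / 1000 = 1283 kWh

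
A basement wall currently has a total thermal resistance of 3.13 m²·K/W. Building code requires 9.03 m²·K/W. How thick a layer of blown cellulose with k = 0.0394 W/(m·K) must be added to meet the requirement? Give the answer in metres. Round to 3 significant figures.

0.232 m

ΔR = 9.03 − 3.13 = 5.9 m²·K/W
L = ΔR × k = 5.9 × 0.0394 = 0.2325 m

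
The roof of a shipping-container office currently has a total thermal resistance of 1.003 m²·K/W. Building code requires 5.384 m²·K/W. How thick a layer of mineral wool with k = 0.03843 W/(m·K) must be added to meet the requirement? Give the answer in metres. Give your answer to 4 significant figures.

0.1684 m

ΔR = 5.384 − 1.003 = 4.381 m²·K/W
L = ΔR × k = 4.381 × 0.03843 = 0.16836 m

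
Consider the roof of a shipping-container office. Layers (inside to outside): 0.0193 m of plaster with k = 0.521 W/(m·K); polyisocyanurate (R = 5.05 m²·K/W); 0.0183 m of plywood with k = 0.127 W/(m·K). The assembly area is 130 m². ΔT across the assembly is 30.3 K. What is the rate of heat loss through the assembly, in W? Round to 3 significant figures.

753 W

0.0193/0.521 = 0.03704
0.0183/0.127 = 0.1441
R_total = 0.03704 + 5.05 + 0.1441 = 5.231 m²·K/W
Q = A·ΔT/R = 130 × 30.3 / 5.231 = 753 W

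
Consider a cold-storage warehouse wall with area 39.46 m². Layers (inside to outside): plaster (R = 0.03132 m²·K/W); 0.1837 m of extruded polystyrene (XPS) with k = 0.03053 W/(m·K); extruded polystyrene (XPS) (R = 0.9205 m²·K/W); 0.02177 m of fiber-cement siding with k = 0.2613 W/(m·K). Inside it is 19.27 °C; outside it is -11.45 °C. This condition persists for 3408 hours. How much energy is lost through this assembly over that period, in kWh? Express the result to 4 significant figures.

585.8 kWh

0.1837/0.03053 = 6.017
0.02177/0.2613 = 0.083314
R_total = 0.03132 + 6.017 + 0.9205 + 0.083314 = 7.0522 m²·K/W
Q = 39.46 × (19.27 − (-11.45)) / 7.0522 = 171.89 W
E = 171.89 W × 3408 h / 1000 = 585.81 kWh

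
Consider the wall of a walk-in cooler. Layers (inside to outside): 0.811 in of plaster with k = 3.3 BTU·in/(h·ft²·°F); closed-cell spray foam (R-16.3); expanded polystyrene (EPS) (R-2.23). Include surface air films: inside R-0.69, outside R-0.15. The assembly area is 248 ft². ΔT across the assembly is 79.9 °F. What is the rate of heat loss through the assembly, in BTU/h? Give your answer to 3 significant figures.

0.811/3.3 = 0.2458
R_total = 0.69 + 0.2458 + 16.3 + 2.23 + 0.15 = 19.62 ft²·°F·h/BTU
Q = A·ΔT/R = 248 × 79.9 / 19.62 = 1010 BTU/h

1010 BTU/h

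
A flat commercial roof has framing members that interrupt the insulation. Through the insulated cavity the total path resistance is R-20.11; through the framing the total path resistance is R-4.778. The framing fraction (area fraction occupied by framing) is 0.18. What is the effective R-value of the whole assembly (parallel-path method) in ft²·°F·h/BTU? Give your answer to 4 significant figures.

U_eff = 0.82/20.11 + 0.18/4.778 = 0.040776 + 0.037673 = 0.078448
R_eff = 1/U_eff = 12.747 ft²·°F·h/BTU

12.75 ft²·°F·h/BTU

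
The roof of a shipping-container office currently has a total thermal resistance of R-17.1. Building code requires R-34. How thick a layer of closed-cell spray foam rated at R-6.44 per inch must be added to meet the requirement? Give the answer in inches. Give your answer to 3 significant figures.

ΔR = 34 − 17.1 = 16.9 ft²·°F·h/BTU
L = ΔR / (R/in) = 16.9/6.44 = 2.624 in

2.62 in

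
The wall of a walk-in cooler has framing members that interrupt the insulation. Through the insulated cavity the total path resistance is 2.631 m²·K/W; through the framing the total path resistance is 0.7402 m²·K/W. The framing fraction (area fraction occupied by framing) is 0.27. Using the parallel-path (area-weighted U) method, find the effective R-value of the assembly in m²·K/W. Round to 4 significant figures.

U_eff = 0.73/2.631 + 0.27/0.7402 = 0.27746 + 0.36477 = 0.64223
R_eff = 1/U_eff = 1.5571 m²·K/W

1.557 m²·K/W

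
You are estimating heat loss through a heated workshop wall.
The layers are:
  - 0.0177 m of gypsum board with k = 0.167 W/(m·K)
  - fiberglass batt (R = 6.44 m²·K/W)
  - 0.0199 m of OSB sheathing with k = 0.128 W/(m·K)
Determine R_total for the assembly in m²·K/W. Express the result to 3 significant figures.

6.70 m²·K/W

0.0177/0.167 = 0.106
0.0199/0.128 = 0.1555
R_total = 0.106 + 6.44 + 0.1555 = 6.701 m²·K/W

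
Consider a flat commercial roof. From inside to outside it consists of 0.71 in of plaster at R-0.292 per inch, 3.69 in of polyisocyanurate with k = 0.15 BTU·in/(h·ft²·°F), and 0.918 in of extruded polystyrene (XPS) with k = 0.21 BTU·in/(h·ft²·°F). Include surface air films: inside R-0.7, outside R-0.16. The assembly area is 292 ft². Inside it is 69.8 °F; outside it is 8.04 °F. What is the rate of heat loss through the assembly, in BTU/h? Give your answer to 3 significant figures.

600 BTU/h

0.71 × 0.292 = 0.2073
3.69/0.15 = 24.6
0.918/0.21 = 4.371
R_total = 0.7 + 0.2073 + 24.6 + 4.371 + 0.16 = 30.04 ft²·°F·h/BTU
Q = A·ΔT/R = 292 × (69.8 − 8.04) / 30.04 = 600.4 BTU/h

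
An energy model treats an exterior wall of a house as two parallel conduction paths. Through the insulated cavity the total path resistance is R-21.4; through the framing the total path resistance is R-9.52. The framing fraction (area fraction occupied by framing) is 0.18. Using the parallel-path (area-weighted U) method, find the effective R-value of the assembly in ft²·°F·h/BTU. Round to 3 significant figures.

17.5 ft²·°F·h/BTU

U_eff = 0.82/21.4 + 0.18/9.52 = 0.03832 + 0.01891 = 0.05723
R_eff = 1/U_eff = 17.47 ft²·°F·h/BTU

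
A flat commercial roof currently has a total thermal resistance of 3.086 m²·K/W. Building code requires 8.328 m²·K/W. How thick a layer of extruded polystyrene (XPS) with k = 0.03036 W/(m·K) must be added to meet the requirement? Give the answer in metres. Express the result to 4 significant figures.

ΔR = 8.328 − 3.086 = 5.242 m²·K/W
L = ΔR × k = 5.242 × 0.03036 = 0.15915 m

0.1591 m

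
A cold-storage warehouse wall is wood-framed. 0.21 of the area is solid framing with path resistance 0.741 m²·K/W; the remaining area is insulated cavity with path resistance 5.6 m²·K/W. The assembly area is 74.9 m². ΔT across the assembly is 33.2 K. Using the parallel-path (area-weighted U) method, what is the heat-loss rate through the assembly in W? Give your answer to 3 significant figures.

U_eff = 0.79/5.6 + 0.21/0.741 = 0.1411 + 0.2834 = 0.4245
R_eff = 1/U_eff = 2.356 m²·K/W
Q = 74.9 × 33.2 / 2.356 = 1056 W

1060 W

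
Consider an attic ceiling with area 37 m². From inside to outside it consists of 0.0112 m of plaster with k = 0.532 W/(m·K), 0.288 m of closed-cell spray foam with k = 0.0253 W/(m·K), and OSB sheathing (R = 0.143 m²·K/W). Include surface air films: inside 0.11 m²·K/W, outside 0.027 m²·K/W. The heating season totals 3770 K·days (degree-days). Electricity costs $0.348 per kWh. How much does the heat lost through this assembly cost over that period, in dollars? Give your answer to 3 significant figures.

99.7 dollars

0.0112/0.532 = 0.02105
0.288/0.0253 = 11.38
R_total = 0.11 + 0.02105 + 11.38 + 0.143 + 0.027 = 11.68 m²·K/W
E = A × HDD × 24 / R / 1000 = 37 × 3770 × 24 / 11.68 / 1000 = 286.5 kWh
Cost = 286.5 × 0.348 = $99.71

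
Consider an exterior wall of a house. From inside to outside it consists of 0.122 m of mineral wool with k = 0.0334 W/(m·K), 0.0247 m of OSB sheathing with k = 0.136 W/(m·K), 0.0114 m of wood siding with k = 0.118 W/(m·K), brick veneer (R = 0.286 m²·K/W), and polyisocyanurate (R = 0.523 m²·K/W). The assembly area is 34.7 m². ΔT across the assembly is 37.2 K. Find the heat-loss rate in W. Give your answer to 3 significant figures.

0.122/0.0334 = 3.653
0.0247/0.136 = 0.1816
0.0114/0.118 = 0.09661
R_total = 3.653 + 0.1816 + 0.09661 + 0.286 + 0.523 = 4.74 m²·K/W
Q = A·ΔT/R = 34.7 × 37.2 / 4.74 = 272.3 W

272 W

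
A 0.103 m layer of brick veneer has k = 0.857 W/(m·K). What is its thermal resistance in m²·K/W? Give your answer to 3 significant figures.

R = L/k = 0.103/0.857 = 0.1202 m²·K/W

0.120 m²·K/W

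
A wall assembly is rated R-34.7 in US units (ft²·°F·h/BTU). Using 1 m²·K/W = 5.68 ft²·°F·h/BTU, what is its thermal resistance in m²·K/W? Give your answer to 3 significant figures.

6.11 m²·K/W

R_SI = 34.7/5.68 = 6.109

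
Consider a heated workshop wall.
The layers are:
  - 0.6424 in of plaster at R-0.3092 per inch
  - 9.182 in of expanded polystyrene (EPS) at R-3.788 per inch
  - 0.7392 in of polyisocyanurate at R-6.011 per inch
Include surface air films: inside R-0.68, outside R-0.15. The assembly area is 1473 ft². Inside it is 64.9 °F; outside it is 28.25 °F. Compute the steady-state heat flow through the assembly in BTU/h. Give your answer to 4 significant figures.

1341 BTU/h

0.6424 × 0.3092 = 0.19863
9.182 × 3.788 = 34.781
0.7392 × 6.011 = 4.4433
R_total = 0.68 + 0.19863 + 34.781 + 4.4433 + 0.15 = 40.253 ft²·°F·h/BTU
Q = A·ΔT/R = 1473 × (64.9 − 28.25) / 40.253 = 1341.1 BTU/h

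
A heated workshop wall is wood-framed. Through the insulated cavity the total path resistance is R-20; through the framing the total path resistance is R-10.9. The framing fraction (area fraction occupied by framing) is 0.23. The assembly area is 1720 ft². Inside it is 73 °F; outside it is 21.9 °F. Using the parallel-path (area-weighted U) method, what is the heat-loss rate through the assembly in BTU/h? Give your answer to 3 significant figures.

5240 BTU/h

U_eff = 0.77/20 + 0.23/10.9 = 0.0385 + 0.0211 = 0.0596
R_eff = 1/U_eff = 16.78 ft²·°F·h/BTU
Q = 1720 × (73 − 21.9) / 16.78 = 5238 BTU/h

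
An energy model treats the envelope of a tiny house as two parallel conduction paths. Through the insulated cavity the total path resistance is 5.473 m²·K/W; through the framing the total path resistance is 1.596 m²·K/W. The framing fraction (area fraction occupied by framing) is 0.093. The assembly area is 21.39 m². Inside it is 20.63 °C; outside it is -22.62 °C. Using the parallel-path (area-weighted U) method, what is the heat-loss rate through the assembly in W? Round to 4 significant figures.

207.2 W

U_eff = 0.907/5.473 + 0.093/1.596 = 0.16572 + 0.058271 = 0.22399
R_eff = 1/U_eff = 4.4644 m²·K/W
Q = 21.39 × (20.63 − (-22.62)) / 4.4644 = 207.22 W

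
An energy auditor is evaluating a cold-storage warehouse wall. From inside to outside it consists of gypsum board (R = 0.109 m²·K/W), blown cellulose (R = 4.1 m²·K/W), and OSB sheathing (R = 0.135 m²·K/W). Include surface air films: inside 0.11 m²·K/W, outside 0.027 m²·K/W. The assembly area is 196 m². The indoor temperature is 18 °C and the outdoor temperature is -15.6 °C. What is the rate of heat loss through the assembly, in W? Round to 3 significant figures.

1470 W

R_total = 0.11 + 0.109 + 4.1 + 0.135 + 0.027 = 4.481 m²·K/W
Q = A·ΔT/R = 196 × (18 − (-15.6)) / 4.481 = 1470 W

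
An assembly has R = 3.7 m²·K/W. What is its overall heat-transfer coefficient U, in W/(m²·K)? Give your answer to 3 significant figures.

U = 1/R = 1/3.7 = 0.2703

0.270 W/(m²·K)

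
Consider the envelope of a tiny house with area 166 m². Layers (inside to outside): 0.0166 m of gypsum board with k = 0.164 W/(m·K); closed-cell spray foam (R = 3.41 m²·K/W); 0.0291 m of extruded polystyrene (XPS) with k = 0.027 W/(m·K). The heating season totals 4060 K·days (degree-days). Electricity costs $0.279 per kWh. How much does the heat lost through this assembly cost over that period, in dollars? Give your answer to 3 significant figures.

0.0166/0.164 = 0.1012
0.0291/0.027 = 1.078
R_total = 0.1012 + 3.41 + 1.078 = 4.589 m²·K/W
E = A × HDD × 24 / R / 1000 = 166 × 4060 × 24 / 4.589 / 1000 = 3525 kWh
Cost = 3525 × 0.279 = $983.4

983 dollars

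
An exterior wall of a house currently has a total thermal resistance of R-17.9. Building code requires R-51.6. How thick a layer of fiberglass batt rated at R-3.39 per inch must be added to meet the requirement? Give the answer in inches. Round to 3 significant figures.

ΔR = 51.6 − 17.9 = 33.7 ft²·°F·h/BTU
L = ΔR / (R/in) = 33.7/3.39 = 9.941 in

9.94 in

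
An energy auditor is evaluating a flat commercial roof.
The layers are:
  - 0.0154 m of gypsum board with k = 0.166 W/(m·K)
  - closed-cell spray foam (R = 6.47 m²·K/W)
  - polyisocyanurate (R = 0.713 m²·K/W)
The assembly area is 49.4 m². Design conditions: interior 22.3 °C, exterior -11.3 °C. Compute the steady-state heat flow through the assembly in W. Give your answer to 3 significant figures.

0.0154/0.166 = 0.09277
R_total = 0.09277 + 6.47 + 0.713 = 7.276 m²·K/W
Q = A·ΔT/R = 49.4 × (22.3 − (-11.3)) / 7.276 = 228.1 W

228 W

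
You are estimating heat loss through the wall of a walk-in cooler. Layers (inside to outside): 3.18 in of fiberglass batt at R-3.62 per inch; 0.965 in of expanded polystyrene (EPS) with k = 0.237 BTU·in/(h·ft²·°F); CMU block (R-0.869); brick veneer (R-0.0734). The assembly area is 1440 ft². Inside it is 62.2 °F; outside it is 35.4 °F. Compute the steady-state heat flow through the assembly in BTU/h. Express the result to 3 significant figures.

3.18 × 3.62 = 11.51
0.965/0.237 = 4.072
R_total = 11.51 + 4.072 + 0.869 + 0.0734 = 16.53 ft²·°F·h/BTU
Q = A·ΔT/R = 1440 × (62.2 − 35.4) / 16.53 = 2335 BTU/h

2340 BTU/h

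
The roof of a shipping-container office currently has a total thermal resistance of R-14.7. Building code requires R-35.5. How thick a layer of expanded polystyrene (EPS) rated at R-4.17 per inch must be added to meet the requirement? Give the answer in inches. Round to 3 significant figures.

4.99 in

ΔR = 35.5 − 14.7 = 20.8 ft²·°F·h/BTU
L = ΔR / (R/in) = 20.8/4.17 = 4.988 in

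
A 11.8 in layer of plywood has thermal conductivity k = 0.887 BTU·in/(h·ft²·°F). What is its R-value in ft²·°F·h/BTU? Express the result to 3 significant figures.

13.3 ft²·°F·h/BTU

R = L/k = 11.8/0.887 = 13.3 ft²·°F·h/BTU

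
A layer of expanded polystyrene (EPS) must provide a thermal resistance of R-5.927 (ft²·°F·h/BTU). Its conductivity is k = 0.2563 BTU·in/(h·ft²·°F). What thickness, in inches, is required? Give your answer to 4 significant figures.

1.519 in

L = R × k = 5.927 × 0.2563 = 1.5191 in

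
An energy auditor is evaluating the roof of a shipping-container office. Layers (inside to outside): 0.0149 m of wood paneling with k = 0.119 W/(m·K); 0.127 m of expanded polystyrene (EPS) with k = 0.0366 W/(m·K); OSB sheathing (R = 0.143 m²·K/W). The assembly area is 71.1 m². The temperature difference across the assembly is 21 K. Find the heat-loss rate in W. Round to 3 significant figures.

399 W

0.0149/0.119 = 0.1252
0.127/0.0366 = 3.47
R_total = 0.1252 + 3.47 + 0.143 = 3.738 m²·K/W
Q = A·ΔT/R = 71.1 × 21 / 3.738 = 399.4 W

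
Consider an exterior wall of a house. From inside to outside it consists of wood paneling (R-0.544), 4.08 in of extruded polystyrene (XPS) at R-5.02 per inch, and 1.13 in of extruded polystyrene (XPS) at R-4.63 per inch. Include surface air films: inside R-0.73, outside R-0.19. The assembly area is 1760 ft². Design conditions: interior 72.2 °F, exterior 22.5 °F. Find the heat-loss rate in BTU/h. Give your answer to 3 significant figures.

4.08 × 5.02 = 20.48
1.13 × 4.63 = 5.232
R_total = 0.73 + 0.544 + 20.48 + 5.232 + 0.19 = 27.18 ft²·°F·h/BTU
Q = A·ΔT/R = 1760 × (72.2 − 22.5) / 27.18 = 3219 BTU/h

3220 BTU/h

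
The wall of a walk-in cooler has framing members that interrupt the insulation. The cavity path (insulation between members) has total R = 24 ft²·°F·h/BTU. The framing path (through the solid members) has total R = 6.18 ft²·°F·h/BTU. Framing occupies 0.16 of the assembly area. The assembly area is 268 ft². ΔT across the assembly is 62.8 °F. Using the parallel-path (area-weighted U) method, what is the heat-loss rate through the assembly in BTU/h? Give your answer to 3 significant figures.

U_eff = 0.84/24 + 0.16/6.18 = 0.035 + 0.02589 = 0.06089
R_eff = 1/U_eff = 16.42 ft²·°F·h/BTU
Q = 268 × 62.8 / 16.42 = 1025 BTU/h

1020 BTU/h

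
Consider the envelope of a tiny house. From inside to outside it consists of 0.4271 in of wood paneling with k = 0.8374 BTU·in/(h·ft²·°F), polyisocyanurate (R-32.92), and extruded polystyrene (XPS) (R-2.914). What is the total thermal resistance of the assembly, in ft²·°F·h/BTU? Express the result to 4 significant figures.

0.4271/0.8374 = 0.51003
R_total = 0.51003 + 32.92 + 2.914 = 36.344 ft²·°F·h/BTU

36.34 ft²·°F·h/BTU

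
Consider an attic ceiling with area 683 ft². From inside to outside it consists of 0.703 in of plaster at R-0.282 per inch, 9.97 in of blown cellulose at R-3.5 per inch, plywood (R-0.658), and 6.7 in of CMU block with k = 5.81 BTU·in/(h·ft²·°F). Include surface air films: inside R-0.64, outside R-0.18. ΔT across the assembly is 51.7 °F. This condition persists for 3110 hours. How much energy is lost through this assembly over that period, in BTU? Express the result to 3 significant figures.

0.703 × 0.282 = 0.1982
9.97 × 3.5 = 34.9
6.7/5.81 = 1.153
R_total = 0.64 + 0.1982 + 34.9 + 0.658 + 1.153 + 0.18 = 37.72 ft²·°F·h/BTU
Q = 683 × 51.7 / 37.72 = 936 BTU/h
E = 936 × 3110 = 2911000 BTU

2910000 BTU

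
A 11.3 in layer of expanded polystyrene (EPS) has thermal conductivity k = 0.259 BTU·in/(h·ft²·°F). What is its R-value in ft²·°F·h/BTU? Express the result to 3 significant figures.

43.6 ft²·°F·h/BTU

R = L/k = 11.3/0.259 = 43.63 ft²·°F·h/BTU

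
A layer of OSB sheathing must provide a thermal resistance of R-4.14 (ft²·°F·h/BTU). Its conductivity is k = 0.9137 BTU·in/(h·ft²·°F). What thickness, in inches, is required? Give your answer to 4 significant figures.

L = R × k = 4.14 × 0.9137 = 3.7827 in

3.783 in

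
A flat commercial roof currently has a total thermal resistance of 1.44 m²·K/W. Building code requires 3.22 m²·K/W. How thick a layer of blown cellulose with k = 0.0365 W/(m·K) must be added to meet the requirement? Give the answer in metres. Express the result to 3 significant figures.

ΔR = 3.22 − 1.44 = 1.78 m²·K/W
L = ΔR × k = 1.78 × 0.0365 = 0.06497 m

0.0650 m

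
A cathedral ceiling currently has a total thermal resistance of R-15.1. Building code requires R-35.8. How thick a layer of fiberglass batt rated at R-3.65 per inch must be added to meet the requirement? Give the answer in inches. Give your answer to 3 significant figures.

ΔR = 35.8 − 15.1 = 20.7 ft²·°F·h/BTU
L = ΔR / (R/in) = 20.7/3.65 = 5.671 in

5.67 in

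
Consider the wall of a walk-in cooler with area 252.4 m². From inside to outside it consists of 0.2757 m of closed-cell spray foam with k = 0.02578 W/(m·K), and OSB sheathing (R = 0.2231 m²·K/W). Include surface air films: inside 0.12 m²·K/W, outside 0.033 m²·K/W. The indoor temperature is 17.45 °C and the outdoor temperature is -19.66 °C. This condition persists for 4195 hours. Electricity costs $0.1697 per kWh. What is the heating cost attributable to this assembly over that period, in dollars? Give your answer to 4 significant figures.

0.2757/0.02578 = 10.694
R_total = 0.12 + 10.694 + 0.2231 + 0.033 = 11.07 m²·K/W
Q = 252.4 × (17.45 − (-19.66)) / 11.07 = 846.09 W
E = 846.09 W × 4195 h / 1000 = 3549.3 kWh
Cost = 3549.3 × 0.1697 = $602.32

602.3 dollars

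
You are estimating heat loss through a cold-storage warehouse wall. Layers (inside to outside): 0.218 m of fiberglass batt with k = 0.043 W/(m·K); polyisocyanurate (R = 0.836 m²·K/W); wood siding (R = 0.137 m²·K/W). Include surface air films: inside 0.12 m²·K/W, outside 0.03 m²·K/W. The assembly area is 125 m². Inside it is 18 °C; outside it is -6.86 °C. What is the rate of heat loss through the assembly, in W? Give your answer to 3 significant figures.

502 W

0.218/0.043 = 5.07
R_total = 0.12 + 5.07 + 0.836 + 0.137 + 0.03 = 6.193 m²·K/W
Q = A·ΔT/R = 125 × (18 − (-6.86)) / 6.193 = 501.8 W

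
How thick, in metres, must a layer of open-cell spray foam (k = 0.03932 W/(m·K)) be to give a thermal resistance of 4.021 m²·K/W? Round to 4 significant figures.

L = R·k = 4.021 × 0.03932 = 0.15811 m

0.1581 m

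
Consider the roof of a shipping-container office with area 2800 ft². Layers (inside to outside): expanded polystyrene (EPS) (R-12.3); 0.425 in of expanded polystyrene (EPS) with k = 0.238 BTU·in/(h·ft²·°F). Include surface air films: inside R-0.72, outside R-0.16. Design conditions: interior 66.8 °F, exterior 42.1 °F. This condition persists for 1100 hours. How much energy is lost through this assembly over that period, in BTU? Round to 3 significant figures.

0.425/0.238 = 1.786
R_total = 0.72 + 12.3 + 1.786 + 0.16 = 14.97 ft²·°F·h/BTU
Q = 2800 × (66.8 − 42.1) / 14.97 = 4621 BTU/h
E = 4621 × 1100 = 5083000 BTU

5080000 BTU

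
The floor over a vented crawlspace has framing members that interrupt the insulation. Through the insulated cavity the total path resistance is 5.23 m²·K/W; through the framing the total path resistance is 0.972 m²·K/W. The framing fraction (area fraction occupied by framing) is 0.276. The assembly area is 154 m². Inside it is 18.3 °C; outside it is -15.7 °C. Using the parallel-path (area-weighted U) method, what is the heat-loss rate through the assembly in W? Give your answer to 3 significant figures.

U_eff = 0.724/5.23 + 0.276/0.972 = 0.1384 + 0.284 = 0.4224
R_eff = 1/U_eff = 2.368 m²·K/W
Q = 154 × (18.3 − (-15.7)) / 2.368 = 2212 W

2210 W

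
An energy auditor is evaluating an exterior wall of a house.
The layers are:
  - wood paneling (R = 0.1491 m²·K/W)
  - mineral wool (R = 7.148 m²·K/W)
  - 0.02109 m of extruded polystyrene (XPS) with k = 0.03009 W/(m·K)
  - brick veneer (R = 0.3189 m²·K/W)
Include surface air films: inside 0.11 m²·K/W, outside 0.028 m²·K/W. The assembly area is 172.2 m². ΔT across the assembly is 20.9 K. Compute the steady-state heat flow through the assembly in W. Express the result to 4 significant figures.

0.02109/0.03009 = 0.7009
R_total = 0.11 + 0.1491 + 7.148 + 0.7009 + 0.3189 + 0.028 = 8.4549 m²·K/W
Q = A·ΔT/R = 172.2 × 20.9 / 8.4549 = 425.67 W

425.7 W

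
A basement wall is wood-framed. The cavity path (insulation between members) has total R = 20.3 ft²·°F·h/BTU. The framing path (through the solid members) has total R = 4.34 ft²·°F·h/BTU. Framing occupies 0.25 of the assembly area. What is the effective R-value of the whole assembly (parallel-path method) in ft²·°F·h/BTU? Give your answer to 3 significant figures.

U_eff = 0.75/20.3 + 0.25/4.34 = 0.03695 + 0.0576 = 0.09455
R_eff = 1/U_eff = 10.58 ft²·°F·h/BTU

10.6 ft²·°F·h/BTU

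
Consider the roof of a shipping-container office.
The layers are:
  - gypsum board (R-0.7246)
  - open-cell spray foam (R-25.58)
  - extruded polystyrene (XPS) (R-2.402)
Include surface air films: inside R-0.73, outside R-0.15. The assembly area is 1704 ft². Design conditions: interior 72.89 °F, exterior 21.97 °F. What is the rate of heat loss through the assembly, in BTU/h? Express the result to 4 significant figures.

R_total = 0.73 + 0.7246 + 25.58 + 2.402 + 0.15 = 29.587 ft²·°F·h/BTU
Q = A·ΔT/R = 1704 × (72.89 − 21.97) / 29.587 = 2932.7 BTU/h

2933 BTU/h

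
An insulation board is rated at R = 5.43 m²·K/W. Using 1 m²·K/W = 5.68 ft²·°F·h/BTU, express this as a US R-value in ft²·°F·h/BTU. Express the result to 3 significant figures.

R_US = 5.43 × 5.68 = 30.84

30.8 ft²·°F·h/BTU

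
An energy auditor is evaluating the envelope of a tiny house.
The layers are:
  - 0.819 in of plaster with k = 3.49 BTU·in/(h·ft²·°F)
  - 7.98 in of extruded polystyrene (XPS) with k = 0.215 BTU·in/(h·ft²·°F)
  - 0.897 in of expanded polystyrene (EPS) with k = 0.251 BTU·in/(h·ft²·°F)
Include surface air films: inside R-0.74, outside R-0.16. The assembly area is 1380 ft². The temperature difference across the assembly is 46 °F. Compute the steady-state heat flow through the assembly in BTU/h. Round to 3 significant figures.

0.819/3.49 = 0.2347
7.98/0.215 = 37.12
0.897/0.251 = 3.574
R_total = 0.74 + 0.2347 + 37.12 + 3.574 + 0.16 = 41.82 ft²·°F·h/BTU
Q = A·ΔT/R = 1380 × 46 / 41.82 = 1518 BTU/h

1520 BTU/h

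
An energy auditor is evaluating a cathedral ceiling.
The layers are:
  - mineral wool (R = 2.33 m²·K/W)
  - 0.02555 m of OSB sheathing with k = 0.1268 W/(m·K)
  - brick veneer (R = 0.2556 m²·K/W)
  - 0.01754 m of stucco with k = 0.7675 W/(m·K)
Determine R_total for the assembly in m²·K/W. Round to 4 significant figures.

0.02555/0.1268 = 0.2015
0.01754/0.7675 = 0.022853
R_total = 2.33 + 0.2015 + 0.2556 + 0.022853 = 2.81 m²·K/W

2.810 m²·K/W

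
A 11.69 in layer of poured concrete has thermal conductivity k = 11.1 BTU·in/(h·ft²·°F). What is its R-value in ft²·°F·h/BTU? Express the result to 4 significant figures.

R = L/k = 11.69/11.1 = 1.0532 ft²·°F·h/BTU

1.053 ft²·°F·h/BTU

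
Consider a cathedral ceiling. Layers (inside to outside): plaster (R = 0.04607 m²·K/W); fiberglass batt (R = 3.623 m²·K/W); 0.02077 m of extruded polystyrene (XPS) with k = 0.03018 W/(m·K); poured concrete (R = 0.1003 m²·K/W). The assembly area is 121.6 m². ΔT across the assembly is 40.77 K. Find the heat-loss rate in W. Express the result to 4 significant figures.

0.02077/0.03018 = 0.6882
R_total = 0.04607 + 3.623 + 0.6882 + 0.1003 = 4.4576 m²·K/W
Q = A·ΔT/R = 121.6 × 40.77 / 4.4576 = 1112.2 W

1112 W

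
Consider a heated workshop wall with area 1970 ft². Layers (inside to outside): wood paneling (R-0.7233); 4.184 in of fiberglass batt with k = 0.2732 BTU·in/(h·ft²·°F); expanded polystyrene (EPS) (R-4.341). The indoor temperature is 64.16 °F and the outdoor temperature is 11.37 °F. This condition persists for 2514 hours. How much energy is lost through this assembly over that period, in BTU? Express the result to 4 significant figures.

12830000 BTU

4.184/0.2732 = 15.315
R_total = 0.7233 + 15.315 + 4.341 = 20.379 ft²·°F·h/BTU
Q = 1970 × (64.16 − 11.37) / 20.379 = 5103.1 BTU/h
E = 5103.1 × 2514 = 12829000 BTU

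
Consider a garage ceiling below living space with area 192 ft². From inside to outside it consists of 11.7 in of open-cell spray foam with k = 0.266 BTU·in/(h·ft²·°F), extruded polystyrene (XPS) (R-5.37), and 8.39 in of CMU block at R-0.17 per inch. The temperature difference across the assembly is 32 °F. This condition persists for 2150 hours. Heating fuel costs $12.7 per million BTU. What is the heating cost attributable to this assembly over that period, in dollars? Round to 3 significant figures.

11.7/0.266 = 43.98
8.39 × 0.17 = 1.426
R_total = 43.98 + 5.37 + 1.426 = 50.78 ft²·°F·h/BTU
Q = 192 × 32 / 50.78 = 121 BTU/h
E = 121 × 2150 = 260100 BTU
Cost = 260100/10⁶ × 12.7 = $3.304

3.30 dollars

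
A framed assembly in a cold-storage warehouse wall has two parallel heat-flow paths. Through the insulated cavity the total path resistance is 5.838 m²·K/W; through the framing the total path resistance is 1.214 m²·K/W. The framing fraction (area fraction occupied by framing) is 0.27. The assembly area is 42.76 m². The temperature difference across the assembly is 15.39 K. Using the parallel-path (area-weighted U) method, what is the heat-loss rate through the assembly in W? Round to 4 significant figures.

U_eff = 0.73/5.838 + 0.27/1.214 = 0.12504 + 0.22241 = 0.34745
R_eff = 1/U_eff = 2.8781 m²·K/W
Q = 42.76 × 15.39 / 2.8781 = 228.65 W

228.6 W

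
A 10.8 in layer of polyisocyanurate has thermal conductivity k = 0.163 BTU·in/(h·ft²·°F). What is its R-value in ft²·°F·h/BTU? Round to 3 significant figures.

66.3 ft²·°F·h/BTU

R = L/k = 10.8/0.163 = 66.26 ft²·°F·h/BTU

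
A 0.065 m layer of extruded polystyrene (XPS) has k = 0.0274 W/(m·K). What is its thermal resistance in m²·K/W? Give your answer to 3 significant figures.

2.37 m²·K/W

R = L/k = 0.065/0.0274 = 2.372 m²·K/W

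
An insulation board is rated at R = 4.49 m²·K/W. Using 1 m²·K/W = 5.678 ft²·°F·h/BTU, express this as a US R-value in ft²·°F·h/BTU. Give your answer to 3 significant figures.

R_US = 4.49 × 5.678 = 25.49

25.5 ft²·°F·h/BTU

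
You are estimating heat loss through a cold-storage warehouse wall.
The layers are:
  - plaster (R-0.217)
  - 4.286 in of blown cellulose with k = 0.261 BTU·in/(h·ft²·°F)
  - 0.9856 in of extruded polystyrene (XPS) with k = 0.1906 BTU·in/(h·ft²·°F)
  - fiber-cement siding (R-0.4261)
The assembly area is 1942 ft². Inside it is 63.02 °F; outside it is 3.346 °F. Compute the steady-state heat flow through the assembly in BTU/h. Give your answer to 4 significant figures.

4.286/0.261 = 16.421
0.9856/0.1906 = 5.171
R_total = 0.217 + 16.421 + 5.171 + 0.4261 = 22.236 ft²·°F·h/BTU
Q = A·ΔT/R = 1942 × (63.02 − 3.346) / 22.236 = 5211.8 BTU/h

5212 BTU/h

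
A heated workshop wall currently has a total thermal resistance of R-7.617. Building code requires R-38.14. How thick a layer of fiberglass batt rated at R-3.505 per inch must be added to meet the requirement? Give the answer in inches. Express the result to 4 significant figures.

8.708 in

ΔR = 38.14 − 7.617 = 30.523 ft²·°F·h/BTU
L = ΔR / (R/in) = 30.523/3.505 = 8.7084 in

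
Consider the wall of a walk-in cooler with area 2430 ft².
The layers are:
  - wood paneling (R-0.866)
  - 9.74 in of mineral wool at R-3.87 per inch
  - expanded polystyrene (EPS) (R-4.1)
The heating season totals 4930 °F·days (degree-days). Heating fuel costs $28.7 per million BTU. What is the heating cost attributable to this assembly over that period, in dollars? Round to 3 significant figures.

9.74 × 3.87 = 37.69
R_total = 0.866 + 37.69 + 4.1 = 42.66 ft²·°F·h/BTU
E = A × HDD × 24 / R = 2430 × 4930 × 24 / 42.66 = 6740000 BTU
Cost = 6740000/10⁶ × 28.7 = $193.4

193 dollars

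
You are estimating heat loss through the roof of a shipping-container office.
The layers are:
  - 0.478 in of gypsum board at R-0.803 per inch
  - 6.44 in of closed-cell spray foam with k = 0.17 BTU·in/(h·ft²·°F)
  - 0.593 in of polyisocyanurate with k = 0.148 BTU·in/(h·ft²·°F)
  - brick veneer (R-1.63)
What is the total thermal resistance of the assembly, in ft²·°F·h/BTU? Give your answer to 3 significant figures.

43.9 ft²·°F·h/BTU

0.478 × 0.803 = 0.3838
6.44/0.17 = 37.88
0.593/0.148 = 4.007
R_total = 0.3838 + 37.88 + 4.007 + 1.63 = 43.9 ft²·°F·h/BTU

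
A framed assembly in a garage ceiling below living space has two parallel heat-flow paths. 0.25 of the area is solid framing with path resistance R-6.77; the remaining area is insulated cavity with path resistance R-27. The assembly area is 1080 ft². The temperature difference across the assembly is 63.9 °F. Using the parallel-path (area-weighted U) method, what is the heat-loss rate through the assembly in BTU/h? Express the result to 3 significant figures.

4470 BTU/h

U_eff = 0.75/27 + 0.25/6.77 = 0.02778 + 0.03693 = 0.06471
R_eff = 1/U_eff = 15.45 ft²·°F·h/BTU
Q = 1080 × 63.9 / 15.45 = 4465 BTU/h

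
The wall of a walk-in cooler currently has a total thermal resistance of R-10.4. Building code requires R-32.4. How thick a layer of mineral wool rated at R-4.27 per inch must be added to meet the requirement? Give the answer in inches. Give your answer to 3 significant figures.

ΔR = 32.4 − 10.4 = 22 ft²·°F·h/BTU
L = ΔR / (R/in) = 22/4.27 = 5.152 in

5.15 in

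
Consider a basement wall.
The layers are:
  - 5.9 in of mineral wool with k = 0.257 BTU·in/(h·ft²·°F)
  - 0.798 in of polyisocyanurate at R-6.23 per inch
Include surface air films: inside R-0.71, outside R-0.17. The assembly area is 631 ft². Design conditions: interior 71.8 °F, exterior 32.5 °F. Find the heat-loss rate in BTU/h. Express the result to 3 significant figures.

5.9/0.257 = 22.96
0.798 × 6.23 = 4.972
R_total = 0.71 + 22.96 + 4.972 + 0.17 = 28.81 ft²·°F·h/BTU
Q = A·ΔT/R = 631 × (71.8 − 32.5) / 28.81 = 860.8 BTU/h

861 BTU/h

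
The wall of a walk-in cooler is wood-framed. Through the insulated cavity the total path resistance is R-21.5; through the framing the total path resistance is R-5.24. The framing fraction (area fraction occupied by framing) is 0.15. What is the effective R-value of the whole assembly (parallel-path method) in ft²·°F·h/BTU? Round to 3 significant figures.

14.7 ft²·°F·h/BTU

U_eff = 0.85/21.5 + 0.15/5.24 = 0.03953 + 0.02863 = 0.06816
R_eff = 1/U_eff = 14.67 ft²·°F·h/BTU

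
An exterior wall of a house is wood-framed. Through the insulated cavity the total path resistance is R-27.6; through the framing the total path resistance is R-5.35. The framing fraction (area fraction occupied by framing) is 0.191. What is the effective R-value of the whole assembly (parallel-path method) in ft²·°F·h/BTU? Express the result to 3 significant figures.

U_eff = 0.809/27.6 + 0.191/5.35 = 0.02931 + 0.0357 = 0.06501
R_eff = 1/U_eff = 15.38 ft²·°F·h/BTU

15.4 ft²·°F·h/BTU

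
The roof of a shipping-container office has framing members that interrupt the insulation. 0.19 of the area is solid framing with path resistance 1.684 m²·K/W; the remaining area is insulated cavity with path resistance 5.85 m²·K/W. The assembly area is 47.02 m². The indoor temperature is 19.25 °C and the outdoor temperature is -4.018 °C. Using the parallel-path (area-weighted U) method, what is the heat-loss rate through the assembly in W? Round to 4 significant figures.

274.9 W

U_eff = 0.81/5.85 + 0.19/1.684 = 0.13846 + 0.11283 = 0.25129
R_eff = 1/U_eff = 3.9795 m²·K/W
Q = 47.02 × (19.25 − (-4.018)) / 3.9795 = 274.92 W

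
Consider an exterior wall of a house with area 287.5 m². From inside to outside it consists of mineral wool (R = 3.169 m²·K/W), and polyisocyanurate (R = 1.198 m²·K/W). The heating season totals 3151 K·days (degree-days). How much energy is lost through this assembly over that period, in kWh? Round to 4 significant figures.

R_total = 3.169 + 1.198 = 4.367 m²·K/W
E = A × HDD × 24 / R / 1000 = 287.5 × 3151 × 24 / 4.367 / 1000 = 4978.7 kWh

4979 kWh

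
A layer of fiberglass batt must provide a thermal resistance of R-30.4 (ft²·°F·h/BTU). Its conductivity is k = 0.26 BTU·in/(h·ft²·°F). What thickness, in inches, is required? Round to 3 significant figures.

7.90 in

L = R × k = 30.4 × 0.26 = 7.904 in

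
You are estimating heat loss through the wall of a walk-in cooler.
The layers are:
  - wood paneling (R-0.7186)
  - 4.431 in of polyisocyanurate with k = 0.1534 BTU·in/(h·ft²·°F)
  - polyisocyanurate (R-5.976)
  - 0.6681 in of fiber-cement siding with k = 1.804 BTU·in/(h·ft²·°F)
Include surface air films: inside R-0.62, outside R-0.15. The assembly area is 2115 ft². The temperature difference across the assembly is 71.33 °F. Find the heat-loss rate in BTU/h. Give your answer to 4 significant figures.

4.431/0.1534 = 28.885
0.6681/1.804 = 0.37034
R_total = 0.62 + 0.7186 + 28.885 + 5.976 + 0.37034 + 0.15 = 36.72 ft²·°F·h/BTU
Q = A·ΔT/R = 2115 × 71.33 / 36.72 = 4108.4 BTU/h

4108 BTU/h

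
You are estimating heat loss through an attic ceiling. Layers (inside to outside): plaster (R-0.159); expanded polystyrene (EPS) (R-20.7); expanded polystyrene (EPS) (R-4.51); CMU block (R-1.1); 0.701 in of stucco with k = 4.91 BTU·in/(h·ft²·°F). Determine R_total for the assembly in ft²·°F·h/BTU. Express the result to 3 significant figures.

26.6 ft²·°F·h/BTU

0.701/4.91 = 0.1428
R_total = 0.159 + 20.7 + 4.51 + 1.1 + 0.1428 = 26.61 ft²·°F·h/BTU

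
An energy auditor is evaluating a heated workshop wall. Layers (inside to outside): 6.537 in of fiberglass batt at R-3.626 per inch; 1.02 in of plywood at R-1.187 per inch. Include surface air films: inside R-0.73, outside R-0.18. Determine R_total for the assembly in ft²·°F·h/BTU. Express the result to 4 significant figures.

6.537 × 3.626 = 23.703
1.02 × 1.187 = 1.2107
R_total = 0.73 + 23.703 + 1.2107 + 0.18 = 25.824 ft²·°F·h/BTU

25.82 ft²·°F·h/BTU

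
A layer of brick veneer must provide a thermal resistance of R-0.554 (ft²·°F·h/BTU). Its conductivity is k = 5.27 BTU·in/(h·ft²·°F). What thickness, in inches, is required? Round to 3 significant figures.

2.92 in

L = R × k = 0.554 × 5.27 = 2.92 in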